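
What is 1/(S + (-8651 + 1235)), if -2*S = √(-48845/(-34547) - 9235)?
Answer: -85400184/633354347269 + 5*I*√110202408069/1900063041807 ≈ -0.00013484 + 8.7357e-7*I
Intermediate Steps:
S = -5*I*√110202408069/34547 (S = -√(-48845/(-34547) - 9235)/2 = -√(-48845*(-1/34547) - 9235)/2 = -√(48845/34547 - 9235)/2 = -5*I*√110202408069/34547 ≈ -48.046*I)
1/(S + (-8651 + 1235)) = 1/(-5*I*√110202408069/34547 + (-8651 + 1235)) = 1/(-5*I*√110202408069/34547 - 7416) = 1/(-7416 - 5*I*√110202408069/34547)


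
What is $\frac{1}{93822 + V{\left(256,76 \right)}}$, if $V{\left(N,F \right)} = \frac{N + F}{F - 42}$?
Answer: $\frac{17}{1595140} \approx 1.0657 \cdot 10^{-5}$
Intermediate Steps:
$V{\left(N,F \right)} = \frac{F + N}{-42 + F}$
$\frac{1}{93822 + V{\left(256,76 \right)}} = \frac{1}{93822 + \frac{76 + 256}{-42 + 76}} = \frac{1}{93822 + \frac{1}{34} \cdot 332} = \frac{1}{93822 + \frac{166}{17}} = \frac{1}{\frac{1595140}{17}} = \frac{17}{1595140}$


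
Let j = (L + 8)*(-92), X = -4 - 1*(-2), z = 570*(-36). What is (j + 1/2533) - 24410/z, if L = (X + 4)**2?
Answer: -5732093359/5197716 ≈ -1102.8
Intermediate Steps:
z = -20520
X = -2 (X = -4 + 2 = -2)
L = 4 (L = (-2 + 4)**2 = 2**2 = 4)
j = -1104 (j = (4 + 8)*(-92) = 12*(-92) = -1104)
(j + 1/2533) - 24410/z = (-1104 + 1/2533) - 24410/(-20520) = (-1104 + 1/2533) - 24410*(-1/20520) = -2796431/2533 + 2441/2052 = -5732093359/5197716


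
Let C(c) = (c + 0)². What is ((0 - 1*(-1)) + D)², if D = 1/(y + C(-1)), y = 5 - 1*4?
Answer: 9/4 ≈ 2.2500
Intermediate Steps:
C(c) = c²
y = 1 (y = 5 - 4 = 1)
D = ½ (D = 1/(1 + (-1)²) = 1/(1 + 1) = 1/2 = ½ ≈ 0.50000)
((0 - 1*(-1)) + D)² = ((0 - 1*(-1)) + ½)² = ((0 + 1) + ½)² = (1 + ½)² = (3/2)² = 9/4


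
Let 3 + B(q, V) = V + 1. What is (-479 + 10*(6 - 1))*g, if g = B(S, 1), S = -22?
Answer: 429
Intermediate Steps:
B(q, V) = -2 + V (B(q, V) = -3 + (V + 1) = -3 + (1 + V) = -2 + V)
g = -1 (g = -2 + 1 = -1)
(-479 + 10*(6 - 1))*g = (-479 + 10*(6 - 1))*(-1) = (-479 + 10*5)*(-1) = (-479 + 50)*(-1) = -429*(-1) = 429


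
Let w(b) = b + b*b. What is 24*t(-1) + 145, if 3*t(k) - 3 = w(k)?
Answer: 169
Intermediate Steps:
w(b) = b + b²
t(k) = 1 + k*(1 + k)/3 (t(k) = 1 + (k*(1 + k))/3 = 1 + k*(1 + k)/3)
24*t(-1) + 145 = 24*(1 + (⅓)*(-1)*(1 - 1)) + 145 = 24*(1 + (⅓)*(-1)*0) + 145 = 24*(1 + 0) + 145 = 24*1 + 145 = 24 + 145 = 169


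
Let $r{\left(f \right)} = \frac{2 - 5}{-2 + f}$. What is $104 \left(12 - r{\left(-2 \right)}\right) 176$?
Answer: $205920$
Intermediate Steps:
$r{\left(f \right)} = - \frac{3}{-2 + f}$
$104 \left(12 - r{\left(-2 \right)}\right) 176 = 104 \left(12 - - \frac{3}{-2 - 2}\right) 176 = 104 \left(12 - - \frac{3}{-4}\right) 176 = 104 \left(12 - \left(-3\right) \left(- \frac{1}{4}\right)\right) 176 = 104 \left(12 - \frac{3}{4}\right) 176 = 104 \cdot \frac{45}{4} \cdot 176 = 1170 \cdot 176 = 205920$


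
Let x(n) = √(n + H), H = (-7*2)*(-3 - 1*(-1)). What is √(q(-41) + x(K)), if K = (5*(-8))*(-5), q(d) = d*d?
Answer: √(1681 + 2*√57) ≈ 41.184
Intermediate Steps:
q(d) = d²
K = 200 (K = -40*(-5) = 200)
H = 28 (H = -14*(-3 + 1) = -14*(-2) = 28)
x(n) = √(28 + n) (x(n) = √(n + 28) = √(28 + n))
√(q(-41) + x(K)) = √((-41)² + √(28 + 200)) = √(1681 + √228) = √(1681 + 2*√57)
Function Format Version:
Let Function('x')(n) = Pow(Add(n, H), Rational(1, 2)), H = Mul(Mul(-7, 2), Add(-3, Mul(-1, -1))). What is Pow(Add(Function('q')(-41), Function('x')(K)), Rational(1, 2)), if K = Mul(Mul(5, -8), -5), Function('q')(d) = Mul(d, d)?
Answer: Pow(Add(1681, Mul(2, Pow(57, Rational(1, 2)))), Rational(1, 2)) ≈ 41.184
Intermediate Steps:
Function('q')(d) = Pow(d, 2)
K = 200 (K = Mul(-40, -5) = 200)
H = 28 (H = Mul(-14, Add(-3, 1)) = Mul(-14, -2) = 28)
Function('x')(n) = Pow(Add(28, n), Rational(1, 2)) (Function('x')(n) = Pow(Add(n, 28), Rational(1, 2)) = Pow(Add(28, n), Rational(1, 2)))
Pow(Add(Function('q')(-41), Function('x')(K)), Rational(1, 2)) = Pow(Add(Pow(-41, 2), Pow(Add(28, 200), Rational(1, 2))), Rational(1, 2)) = Pow(Add(1681, Pow(228, Rational(1, 2))), Rational(1, 2)) = Pow(Add(1681, Mul(2, Pow(57, Rational(1, 2)))), Rational(1, 2))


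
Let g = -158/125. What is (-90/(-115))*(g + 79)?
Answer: 174906/2875 ≈ 60.837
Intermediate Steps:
g = -158/125 (g = -158*1/125 = -158/125 ≈ -1.2640)
(-90/(-115))*(g + 79) = (-90/(-115))*(-158/125 + 79) = -90*(-1/115)*(9717/125) = (18/23)*(9717/125) = 174906/2875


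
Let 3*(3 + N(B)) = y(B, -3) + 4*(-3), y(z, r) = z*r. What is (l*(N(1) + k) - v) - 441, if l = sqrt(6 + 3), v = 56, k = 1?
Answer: -518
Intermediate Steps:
y(z, r) = r*z
l = 3 (l = sqrt(9) = 3)
N(B) = -7 - B (N(B) = -3 + (-3*B + 4*(-3))/3 = -3 + (-3*B - 12)/3 = -3 + (-12 - 3*B)/3 = -3 + (-4 - B) = -7 - B)
(l*(N(1) + k) - v) - 441 = (3*((-7 - 1*1) + 1) - 1*56) - 441 = (3*((-7 - 1) + 1) - 56) - 441 = (3*(-8 + 1) - 56) - 441 = (3*(-7) - 56) - 441 = (-21 - 56) - 441 = -77 - 441 = -518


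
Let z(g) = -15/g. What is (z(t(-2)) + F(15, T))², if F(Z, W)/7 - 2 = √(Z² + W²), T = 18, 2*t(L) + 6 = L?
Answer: 435457/16 + 1491*√61/2 ≈ 33039.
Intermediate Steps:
t(L) = -3 + L/2
F(Z, W) = 14 + 7*√(W² + Z²) (F(Z, W) = 14 + 7*√(Z² + W²) = 14 + 7*√(W² + Z²))
(z(t(-2)) + F(15, T))² = (-15/(-3 + (½)*(-2)) + (14 + 7*√(18² + 15²)))² = (-15/(-3 - 1) + (14 + 7*√(324 + 225)))² = (-15/(-4) + (14 + 7*√549))² = (-15*(-¼) + (14 + 7*(3*√61)))² = (15/4 + (14 + 21*√61))² = (71/4 + 21*√61)²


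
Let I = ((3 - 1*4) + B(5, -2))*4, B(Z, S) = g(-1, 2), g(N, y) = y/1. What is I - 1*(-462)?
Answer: 466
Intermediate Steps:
g(N, y) = y (g(N, y) = y*1 = y)
B(Z, S) = 2
I = 4 (I = ((3 - 1*4) + 2)*4 = ((3 - 4) + 2)*4 = (-1 + 2)*4 = 1*4 = 4)
I - 1*(-462) = 4 - 1*(-462) = 4 + 462 = 466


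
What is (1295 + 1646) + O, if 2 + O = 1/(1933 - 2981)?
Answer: 3080071/1048 ≈ 2939.0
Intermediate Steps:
O = -2097/1048 (O = -2 + 1/(1933 - 2981) = -2 + 1/(-1048) = -2 - 1/1048 = -2097/1048 ≈ -2.0010)
(1295 + 1646) + O = (1295 + 1646) - 2097/1048 = 2941 - 2097/1048 = 3080071/1048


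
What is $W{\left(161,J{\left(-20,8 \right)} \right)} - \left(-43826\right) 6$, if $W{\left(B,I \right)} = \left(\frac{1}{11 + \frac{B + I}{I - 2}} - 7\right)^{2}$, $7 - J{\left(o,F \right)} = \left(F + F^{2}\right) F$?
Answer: $\frac{11767506190780}{44742721} \approx 2.63 \cdot 10^{5}$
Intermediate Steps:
$J{\left(o,F \right)} = 7 - F \left(F + F^{2}\right)$ ($J{\left(o,F \right)} = 7 - \left(F + F^{2}\right) F = 7 - F \left(F + F^{2}\right)$)
$W{\left(B,I \right)} = \left(-7 + \frac{1}{11 + \frac{B + I}{-2 + I}}\right)^{2}$ ($W{\left(B,I \right)} = \left(\frac{1}{11 + \frac{B + I}{-2 + I}} - 7\right)^{2} = \left(-7 + \frac{1}{11 + \frac{B + I}{-2 + I}}\right)^{2}$)
$W{\left(161,J{\left(-20,8 \right)} \right)} - \left(-43826\right) 6 = \frac{\left(-152 + 7 \cdot 161 + 83 \left(7 - 8^{2} - 8^{3}\right)\right)^{2}}{\left(-22 + 161 + 12 \left(7 - 8^{2} - 8^{3}\right)\right)^{2}} - \left(-43826\right) 6 = \frac{\left(-152 + 1127 + 83 \left(7 - 64 - 512\right)\right)^{2}}{\left(-22 + 161 + 12 \left(7 - 64 - 512\right)\right)^{2}} - -262956 = \frac{\left(-152 + 1127 + 83 \left(7 - 64 - 512\right)\right)^{2}}{\left(-22 + 161 + 12 \left(7 - 64 - 512\right)\right)^{2}} + 262956 = \frac{\left(-152 + 1127 + 83 \left(-569\right)\right)^{2}}{\left(-22 + 161 + 12 \left(-569\right)\right)^{2}} + 262956 = \frac{\left(-152 + 1127 - 47227\right)^{2}}{\left(-22 + 161 - 6828\right)^{2}} + 262956 = \frac{\left(-46252\right)^{2}}{44742721} + 262956 = 2139247504 \cdot \frac{1}{44742721} + 262956 = \frac{2139247504}{44742721} + 262956 = \frac{11767506190780}{44742721}$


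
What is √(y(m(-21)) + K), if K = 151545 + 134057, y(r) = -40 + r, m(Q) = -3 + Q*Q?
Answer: 20*√715 ≈ 534.79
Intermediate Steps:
m(Q) = -3 + Q²
K = 285602
√(y(m(-21)) + K) = √((-40 + (-3 + (-21)²)) + 285602) = √((-40 + (-3 + 441)) + 285602) = √((-40 + 438) + 285602) = √(398 + 285602) = √286000 = 20*√715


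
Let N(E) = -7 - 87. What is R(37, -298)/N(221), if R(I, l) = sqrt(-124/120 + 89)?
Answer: -sqrt(79170)/2820 ≈ -0.099777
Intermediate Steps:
N(E) = -94
R(I, l) = sqrt(79170)/30 (R(I, l) = sqrt(-124*1/120 + 89) = sqrt(-31/30 + 89) = sqrt(2639/30) = sqrt(79170)/30)
R(37, -298)/N(221) = (sqrt(79170)/30)/(-94) = (sqrt(79170)/30)*(-1/94) = -sqrt(79170)/2820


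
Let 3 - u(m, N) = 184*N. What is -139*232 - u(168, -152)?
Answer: -60219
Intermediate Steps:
u(m, N) = 3 - 184*N
-139*232 - u(168, -152) = -139*232 - (3 - 184*(-152)) = -32248 - (3 + 27968) = -32248 - 1*27971 = -32248 - 27971 = -60219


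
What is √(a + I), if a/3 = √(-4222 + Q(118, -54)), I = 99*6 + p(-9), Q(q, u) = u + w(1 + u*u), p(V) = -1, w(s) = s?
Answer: √(593 + 9*I*√151) ≈ 24.456 + 2.261*I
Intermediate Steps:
Q(q, u) = 1 + u + u² (Q(q, u) = u + (1 + u*u) = u + (1 + u²) = 1 + u + u²)
I = 593 (I = 99*6 - 1 = 594 - 1 = 593)
a = 9*I*√151 (a = 3*√(-4222 + (1 - 54 + (-54)²)) = 3*√(-4222 + (1 - 54 + 2916)) = 3*√(-4222 + 2863) = 3*√(-1359) = 3*(3*I*√151) = 9*I*√151 ≈ 110.59*I)
√(a + I) = √(9*I*√151 + 593) = √(593 + 9*I*√151)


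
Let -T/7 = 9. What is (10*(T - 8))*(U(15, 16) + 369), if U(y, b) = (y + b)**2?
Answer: -944300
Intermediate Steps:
T = -63 (T = -7*9 = -63)
U(y, b) = (b + y)**2
(10*(T - 8))*(U(15, 16) + 369) = (10*(-63 - 8))*((16 + 15)**2 + 369) = (10*(-71))*(31**2 + 369) = -710*(961 + 369) = -710*1330 = -944300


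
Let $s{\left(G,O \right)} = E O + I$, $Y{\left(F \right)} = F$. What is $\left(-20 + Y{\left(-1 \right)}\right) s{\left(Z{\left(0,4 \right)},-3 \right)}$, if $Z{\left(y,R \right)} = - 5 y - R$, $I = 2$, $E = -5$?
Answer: $-357$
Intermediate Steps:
$Z{\left(y,R \right)} = - R - 5 y$
$s{\left(G,O \right)} = 2 - 5 O$ ($s{\left(G,O \right)} = - 5 O + 2 = 2 - 5 O$)
$\left(-20 + Y{\left(-1 \right)}\right) s{\left(Z{\left(0,4 \right)},-3 \right)} = \left(-20 - 1\right) \left(2 - -15\right) = - 21 \left(2 + 15\right) = \left(-21\right) 17 = -357$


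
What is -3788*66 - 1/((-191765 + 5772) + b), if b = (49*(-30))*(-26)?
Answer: -36944432183/147773 ≈ -2.5001e+5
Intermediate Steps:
b = 38220 (b = -1470*(-26) = 38220)
-3788*66 - 1/((-191765 + 5772) + b) = -3788*66 - 1/((-191765 + 5772) + 38220) = -250008 - 1/(-185993 + 38220) = -250008 - 1/(-147773) = -250008 - 1*(-1/147773) = -250008 + 1/147773 = -36944432183/147773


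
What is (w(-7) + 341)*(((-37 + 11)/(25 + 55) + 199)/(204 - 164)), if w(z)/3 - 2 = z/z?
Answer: 55629/32 ≈ 1738.4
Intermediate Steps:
w(z) = 9 (w(z) = 6 + 3*(z/z) = 6 + 3*1 = 6 + 3 = 9)
(w(-7) + 341)*(((-37 + 11)/(25 + 55) + 199)/(204 - 164)) = (9 + 341)*(((-37 + 11)/(25 + 55) + 199)/(204 - 164)) = 350*((-26/80 + 199)/40) = 350*((-26*1/80 + 199)*(1/40)) = 350*((-13/40 + 199)*(1/40)) = 350*((7947/40)*(1/40)) = 350*(7947/1600) = 55629/32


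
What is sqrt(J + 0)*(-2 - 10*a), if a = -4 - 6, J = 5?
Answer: 98*sqrt(5) ≈ 219.13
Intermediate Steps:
a = -10
sqrt(J + 0)*(-2 - 10*a) = sqrt(5 + 0)*(-2 - 10*(-10)) = sqrt(5)*(-2 + 100) = sqrt(5)*98 = 98*sqrt(5)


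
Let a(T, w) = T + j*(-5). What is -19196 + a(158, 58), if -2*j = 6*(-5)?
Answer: -19113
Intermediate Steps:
j = 15 (j = -3*(-5) = -½*(-30) = 15)
a(T, w) = -75 + T (a(T, w) = T + 15*(-5) = T - 75 = -75 + T)
-19196 + a(158, 58) = -19196 + (-75 + 158) = -19196 + 83 = -19113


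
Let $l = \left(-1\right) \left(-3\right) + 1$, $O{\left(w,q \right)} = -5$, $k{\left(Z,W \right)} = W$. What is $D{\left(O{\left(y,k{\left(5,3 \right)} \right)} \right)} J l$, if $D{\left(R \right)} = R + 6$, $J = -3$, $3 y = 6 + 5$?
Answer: $-12$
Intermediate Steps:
$y = \frac{11}{3}$ ($y = \frac{6 + 5}{3} = \frac{1}{3} \cdot 11 = \frac{11}{3} \approx 3.6667$)
$D{\left(R \right)} = 6 + R$
$l = 4$ ($l = 3 + 1 = 4$)
$D{\left(O{\left(y,k{\left(5,3 \right)} \right)} \right)} J l = \left(6 - 5\right) \left(-3\right) 4 = 1 \left(-3\right) 4 = \left(-3\right) 4 = -12$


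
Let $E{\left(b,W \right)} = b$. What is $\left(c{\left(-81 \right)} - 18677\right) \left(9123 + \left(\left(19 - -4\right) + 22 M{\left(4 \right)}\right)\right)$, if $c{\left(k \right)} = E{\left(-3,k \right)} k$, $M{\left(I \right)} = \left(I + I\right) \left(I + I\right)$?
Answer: $-194552436$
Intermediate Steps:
$M{\left(I \right)} = 4 I^{2}$ ($M{\left(I \right)} = 2 I 2 I = 4 I^{2}$)
$c{\left(k \right)} = - 3 k$
$\left(c{\left(-81 \right)} - 18677\right) \left(9123 + \left(\left(19 - -4\right) + 22 M{\left(4 \right)}\right)\right) = \left(\left(-3\right) \left(-81\right) - 18677\right) \left(9123 + \left(\left(19 - -4\right) + 22 \cdot 4 \cdot 4^{2}\right)\right) = \left(243 - 18677\right) \left(9123 + \left(\left(19 + 4\right) + 22 \cdot 4 \cdot 16\right)\right) = - 18434 \left(9123 + \left(23 + 22 \cdot 64\right)\right) = - 18434 \left(9123 + \left(23 + 1408\right)\right) = - 18434 \left(9123 + 1431\right) = \left(-18434\right) 10554 = -194552436$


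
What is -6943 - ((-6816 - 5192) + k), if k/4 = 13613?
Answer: -49387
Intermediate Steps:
k = 54452 (k = 4*13613 = 54452)
-6943 - ((-6816 - 5192) + k) = -6943 - ((-6816 - 5192) + 54452) = -6943 - (-12008 + 54452) = -6943 - 1*42444 = -6943 - 42444 = -49387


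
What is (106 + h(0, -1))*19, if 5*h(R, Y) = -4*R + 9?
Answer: 10241/5 ≈ 2048.2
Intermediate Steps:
h(R, Y) = 9/5 - 4*R/5 (h(R, Y) = (-4*R + 9)/5 = (9 - 4*R)/5 = 9/5 - 4*R/5)
(106 + h(0, -1))*19 = (106 + (9/5 - 4/5*0))*19 = (106 + (9/5 + 0))*19 = (106 + 9/5)*19 = (539/5)*19 = 10241/5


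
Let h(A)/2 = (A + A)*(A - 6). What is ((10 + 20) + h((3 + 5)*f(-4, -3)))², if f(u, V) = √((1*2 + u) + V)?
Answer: 1378180 + 480000*I*√5 ≈ 1.3782e+6 + 1.0733e+6*I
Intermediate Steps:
f(u, V) = √(2 + V + u) (f(u, V) = √((2 + u) + V) = √(2 + V + u))
h(A) = 4*A*(-6 + A) (h(A) = 2*((A + A)*(A - 6)) = 2*((2*A)*(-6 + A)) = 2*(2*A*(-6 + A)) = 4*A*(-6 + A))
((10 + 20) + h((3 + 5)*f(-4, -3)))² = ((10 + 20) + 4*((3 + 5)*√(2 - 3 - 4))*(-6 + (3 + 5)*√(2 - 3 - 4)))² = (30 + 4*(8*√(-5))*(-6 + 8*√(-5)))² = (30 + 4*(8*(I*√5))*(-6 + 8*(I*√5)))² = (30 + 4*(8*I*√5)*(-6 + 8*I*√5))² = (30 + 32*I*√5*(-6 + 8*I*√5))²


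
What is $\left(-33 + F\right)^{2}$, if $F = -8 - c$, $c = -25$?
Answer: $256$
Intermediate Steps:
$F = 17$ ($F = -8 - -25 = -8 + 25 = 17$)
$\left(-33 + F\right)^{2} = \left(-33 + 17\right)^{2} = \left(-16\right)^{2} = 256$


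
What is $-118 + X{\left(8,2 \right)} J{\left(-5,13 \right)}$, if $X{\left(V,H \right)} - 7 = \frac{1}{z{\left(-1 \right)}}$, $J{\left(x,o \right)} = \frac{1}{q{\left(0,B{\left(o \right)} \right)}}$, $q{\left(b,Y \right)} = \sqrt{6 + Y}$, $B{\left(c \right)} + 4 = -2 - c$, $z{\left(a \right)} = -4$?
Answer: $-118 - \frac{27 i \sqrt{13}}{52} \approx -118.0 - 1.8721 i$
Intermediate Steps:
$B{\left(c \right)} = -6 - c$ ($B{\left(c \right)} = -4 - \left(2 + c\right) = -6 - c$)
$J{\left(x,o \right)} = \frac{1}{\sqrt{- o}}$ ($J{\left(x,o \right)} = \frac{1}{\sqrt{6 - \left(6 + o\right)}} = \frac{1}{\sqrt{- o}}$)
$X{\left(V,H \right)} = \frac{27}{4}$ ($X{\left(V,H \right)} = 7 + \frac{1}{-4} = 7 - \frac{1}{4} = \frac{27}{4}$)
$-118 + X{\left(8,2 \right)} J{\left(-5,13 \right)} = -118 + \frac{27}{4 i \sqrt{13}} = -118 + \frac{27 \left(- \frac{i \sqrt{13}}{13}\right)}{4} = -118 - \frac{27 i \sqrt{13}}{52}$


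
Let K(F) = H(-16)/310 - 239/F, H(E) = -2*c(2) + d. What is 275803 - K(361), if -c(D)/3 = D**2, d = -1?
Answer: 30865179517/111910 ≈ 2.7580e+5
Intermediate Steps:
c(D) = -3*D**2
H(E) = 23 (H(E) = -(-6)*2**2 - 1 = -(-6)*4 - 1 = -2*(-12) - 1 = 24 - 1 = 23)
K(F) = 23/310 - 239/F
275803 - K(361) = 275803 - (23/310 - 239/361) = 275803 - 1*(-65787/111910) = 275803 + 65787/111910 = 30865179517/111910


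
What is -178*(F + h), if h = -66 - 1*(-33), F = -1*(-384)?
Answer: -62478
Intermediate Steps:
F = 384
h = -33 (h = -66 + 33 = -33)
-178*(F + h) = -178*(384 - 33) = -178*351 = -62478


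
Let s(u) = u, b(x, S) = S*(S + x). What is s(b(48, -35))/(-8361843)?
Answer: 65/1194549 ≈ 5.4414e-5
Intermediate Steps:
s(b(48, -35))/(-8361843) = -35*(-35 + 48)/(-8361843) = -35*13*(-1/8361843) = -455*(-1/8361843) = 65/1194549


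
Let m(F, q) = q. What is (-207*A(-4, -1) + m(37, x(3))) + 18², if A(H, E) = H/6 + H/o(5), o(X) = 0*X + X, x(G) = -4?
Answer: 3118/5 ≈ 623.60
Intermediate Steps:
o(X) = X (o(X) = 0 + X = X)
A(H, E) = 11*H/30 (A(H, E) = H/6 + H/5 = 11*H/30)
(-207*A(-4, -1) + m(37, x(3))) + 18² = (-759*(-4)/10 - 4) + 18² = (-207*(-22/15) - 4) + 324 = (1518/5 - 4) + 324 = 1498/5 + 324 = 3118/5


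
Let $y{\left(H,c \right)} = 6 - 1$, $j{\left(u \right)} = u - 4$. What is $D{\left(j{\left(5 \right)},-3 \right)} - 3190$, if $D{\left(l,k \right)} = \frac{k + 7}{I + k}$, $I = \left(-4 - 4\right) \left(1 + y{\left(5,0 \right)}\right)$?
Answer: $- \frac{162694}{51} \approx -3190.1$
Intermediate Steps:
$j{\left(u \right)} = -4 + u$ ($j{\left(u \right)} = u - 4 = -4 + u$)
$y{\left(H,c \right)} = 5$
$I = -48$ ($I = \left(-4 - 4\right) \left(1 + 5\right) = \left(-8\right) 6 = -48$)
$D{\left(l,k \right)} = \frac{7 + k}{-48 + k}$ ($D{\left(l,k \right)} = \frac{k + 7}{-48 + k} = \frac{7 + k}{-48 + k}$)
$D{\left(j{\left(5 \right)},-3 \right)} - 3190 = \frac{7 - 3}{-48 - 3} - 3190 = \frac{1}{-51} \cdot 4 - 3190 = \left(- \frac{1}{51}\right) 4 - 3190 = - \frac{4}{51} - 3190 = - \frac{162694}{51}$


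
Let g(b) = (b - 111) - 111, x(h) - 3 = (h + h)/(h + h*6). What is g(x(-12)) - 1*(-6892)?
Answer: 46713/7 ≈ 6673.3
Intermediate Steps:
x(h) = 23/7 (x(h) = 3 + (h + h)/(h + h*6) = 3 + (2*h)/(h + 6*h) = 3 + (2*h)/((7*h)) = 3 + (2*h)*(1/(7*h)) = 3 + 2/7 = 23/7)
g(b) = -222 + b (g(b) = (-111 + b) - 111 = -222 + b)
g(x(-12)) - 1*(-6892) = (-222 + 23/7) - 1*(-6892) = -1531/7 + 6892 = 46713/7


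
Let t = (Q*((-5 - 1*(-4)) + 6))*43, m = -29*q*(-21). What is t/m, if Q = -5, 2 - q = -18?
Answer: -215/2436 ≈ -0.088259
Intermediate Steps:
q = 20 (q = 2 - 1*(-18) = 2 + 18 = 20)
m = 12180 (m = -29*20*(-21) = -580*(-21) = 12180)
t = -1075 (t = -5*((-5 - 1*(-4)) + 6)*43 = -5*((-5 + 4) + 6)*43 = -5*(-1 + 6)*43 = -5*5*43 = -25*43 = -1075)
t/m = -1075/12180 = -1075*1/12180 = -215/2436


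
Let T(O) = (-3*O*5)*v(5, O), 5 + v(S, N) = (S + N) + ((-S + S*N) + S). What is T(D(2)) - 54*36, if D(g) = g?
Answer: -2304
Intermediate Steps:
v(S, N) = -5 + N + S + N*S (v(S, N) = -5 + ((S + N) + ((-S + S*N) + S)) = -5 + ((N + S) + ((-S + N*S) + S)) = -5 + ((N + S) + N*S) = -5 + (N + S + N*S) = -5 + N + S + N*S)
T(O) = -90*O² (T(O) = (-3*O*5)*(-5 + O + 5 + O*5) = (-15*O)*(-5 + O + 5 + 5*O) = (-15*O)*(6*O) = -90*O²)
T(D(2)) - 54*36 = -90*2² - 54*36 = -90*4 - 1944 = -360 - 1944 = -2304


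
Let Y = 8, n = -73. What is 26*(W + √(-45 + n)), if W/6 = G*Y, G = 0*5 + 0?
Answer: 26*I*√118 ≈ 282.43*I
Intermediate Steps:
G = 0 (G = 0 + 0 = 0)
W = 0 (W = 6*(0*8) = 6*0 = 0)
26*(W + √(-45 + n)) = 26*(0 + √(-45 - 73)) = 26*(0 + √(-118)) = 26*(0 + I*√118) = 26*(I*√118) = 26*I*√118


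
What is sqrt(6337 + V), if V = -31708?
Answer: 3*I*sqrt(2819) ≈ 159.28*I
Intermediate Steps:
sqrt(6337 + V) = sqrt(6337 - 31708) = sqrt(-25371) = 3*I*sqrt(2819)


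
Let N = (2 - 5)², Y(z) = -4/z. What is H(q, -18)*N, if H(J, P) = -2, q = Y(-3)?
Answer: -18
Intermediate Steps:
q = 4/3 (q = -4/(-3) = -4*(-⅓) = 4/3 ≈ 1.3333)
N = 9 (N = (-3)² = 9)
H(q, -18)*N = -2*9 = -18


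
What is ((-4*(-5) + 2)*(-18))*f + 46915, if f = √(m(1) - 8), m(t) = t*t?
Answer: 46915 - 396*I*√7 ≈ 46915.0 - 1047.7*I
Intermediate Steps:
m(t) = t²
f = I*√7 (f = √(1² - 8) = √(1 - 8) = √(-7) = I*√7 ≈ 2.6458*I)
((-4*(-5) + 2)*(-18))*f + 46915 = ((-4*(-5) + 2)*(-18))*(I*√7) + 46915 = ((20 + 2)*(-18))*(I*√7) + 46915 = (22*(-18))*(I*√7) + 46915 = -396*I*√7 + 46915 = 46915 - 396*I*√7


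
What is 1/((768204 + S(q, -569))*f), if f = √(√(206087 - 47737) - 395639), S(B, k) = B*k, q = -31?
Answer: -I/(785843*√(395639 - 5*√6334)) ≈ -2.0241e-9*I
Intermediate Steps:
f = √(-395639 + 5*√6334) (f = √(√158350 - 395639) = √(5*√6334 - 395639) = √(-395639 + 5*√6334) ≈ 628.68*I)
1/((768204 + S(q, -569))*f) = 1/((768204 - 31*(-569))*(√(-395639 + 5*√6334))) = 1/((768204 + 17639)*√(-395639 + 5*√6334)) = 1/(785843*√(-395639 + 5*√6334))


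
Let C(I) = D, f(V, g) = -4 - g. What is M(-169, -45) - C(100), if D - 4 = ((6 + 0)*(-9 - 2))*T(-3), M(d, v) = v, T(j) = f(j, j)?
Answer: -115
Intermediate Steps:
T(j) = -4 - j
D = 70 (D = 4 + ((6 + 0)*(-9 - 2))*(-4 - 1*(-3)) = 4 + (6*(-11))*(-4 + 3) = 4 - 66*(-1) = 4 + 66 = 70)
C(I) = 70
M(-169, -45) - C(100) = -45 - 1*70 = -45 - 70 = -115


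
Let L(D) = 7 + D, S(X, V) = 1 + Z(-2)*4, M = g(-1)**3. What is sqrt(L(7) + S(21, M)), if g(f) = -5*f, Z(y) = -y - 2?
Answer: sqrt(15) ≈ 3.8730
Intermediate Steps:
Z(y) = -2 - y
M = 125 (M = (-5*(-1))**3 = 5**3 = 125)
S(X, V) = 1 (S(X, V) = 1 + (-2 - 1*(-2))*4 = 1 + (-2 + 2)*4 = 1 + 0*4 = 1 + 0 = 1)
sqrt(L(7) + S(21, M)) = sqrt((7 + 7) + 1) = sqrt(14 + 1) = sqrt(15)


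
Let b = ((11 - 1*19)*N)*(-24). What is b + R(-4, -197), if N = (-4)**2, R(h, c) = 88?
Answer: 3160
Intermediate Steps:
N = 16
b = 3072 (b = ((11 - 1*19)*16)*(-24) = ((11 - 19)*16)*(-24) = -8*16*(-24) = -128*(-24) = 3072)
b + R(-4, -197) = 3072 + 88 = 3160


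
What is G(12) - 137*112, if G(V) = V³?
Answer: -13616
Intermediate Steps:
G(12) - 137*112 = 12³ - 137*112 = 1728 - 15344 = -13616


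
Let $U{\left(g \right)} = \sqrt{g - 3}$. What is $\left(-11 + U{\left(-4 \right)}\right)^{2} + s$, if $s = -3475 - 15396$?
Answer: $-18871 + \left(11 - i \sqrt{7}\right)^{2} \approx -18757.0 - 58.207 i$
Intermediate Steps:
$U{\left(g \right)} = \sqrt{-3 + g}$
$s = -18871$
$\left(-11 + U{\left(-4 \right)}\right)^{2} + s = \left(-11 + \sqrt{-3 - 4}\right)^{2} - 18871 = \left(-11 + \sqrt{-7}\right)^{2} - 18871 = \left(-11 + i \sqrt{7}\right)^{2} - 18871 = -18871 + \left(-11 + i \sqrt{7}\right)^{2}$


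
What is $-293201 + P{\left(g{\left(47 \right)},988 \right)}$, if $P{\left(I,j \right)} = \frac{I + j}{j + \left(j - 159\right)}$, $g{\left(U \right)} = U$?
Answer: $- \frac{23162834}{79} \approx -2.932 \cdot 10^{5}$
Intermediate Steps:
$P{\left(I,j \right)} = \frac{I + j}{-159 + 2 j}$ ($P{\left(I,j \right)} = \frac{I + j}{j + \left(j - 159\right)} = \frac{I + j}{j + \left(-159 + j\right)} = \frac{I + j}{-159 + 2 j}$)
$-293201 + P{\left(g{\left(47 \right)},988 \right)} = -293201 + \frac{47 + 988}{-159 + 2 \cdot 988} = -293201 + \frac{1}{-159 + 1976} \cdot 1035 = -293201 + \frac{1}{1817} \cdot 1035 = -293201 + \frac{45}{79} = - \frac{23162834}{79}$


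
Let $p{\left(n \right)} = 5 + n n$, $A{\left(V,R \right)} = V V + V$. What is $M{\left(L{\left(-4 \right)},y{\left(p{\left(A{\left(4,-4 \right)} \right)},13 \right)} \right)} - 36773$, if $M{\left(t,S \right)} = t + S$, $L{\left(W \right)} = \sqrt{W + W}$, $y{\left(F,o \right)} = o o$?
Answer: $-36604 + 2 i \sqrt{2} \approx -36604.0 + 2.8284 i$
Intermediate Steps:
$A{\left(V,R \right)} = V + V^{2}$ ($A{\left(V,R \right)} = V^{2} + V = V + V^{2}$)
$p{\left(n \right)} = 5 + n^{2}$
$y{\left(F,o \right)} = o^{2}$
$L{\left(W \right)} = \sqrt{2} \sqrt{W}$ ($L{\left(W \right)} = \sqrt{2 W} = \sqrt{2} \sqrt{W}$)
$M{\left(t,S \right)} = S + t$
$M{\left(L{\left(-4 \right)},y{\left(p{\left(A{\left(4,-4 \right)} \right)},13 \right)} \right)} - 36773 = \left(13^{2} + \sqrt{2} \sqrt{-4}\right) - 36773 = \left(169 + \sqrt{2} \cdot 2 i\right) - 36773 = \left(169 + 2 i \sqrt{2}\right) - 36773 = -36604 + 2 i \sqrt{2}$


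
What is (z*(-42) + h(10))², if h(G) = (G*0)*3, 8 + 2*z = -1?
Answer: 35721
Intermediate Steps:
z = -9/2 (z = -4 + (½)*(-1) = -4 - ½ = -9/2 ≈ -4.5000)
h(G) = 0 (h(G) = 0*3 = 0)
(z*(-42) + h(10))² = (-9/2*(-42) + 0)² = (189 + 0)² = 189² = 35721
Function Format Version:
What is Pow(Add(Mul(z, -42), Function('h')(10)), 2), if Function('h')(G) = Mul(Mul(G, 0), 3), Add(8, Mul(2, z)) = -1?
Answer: 35721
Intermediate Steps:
z = Rational(-9, 2) (z = Add(-4, Mul(Rational(1, 2), -1)) = Add(-4, Rational(-1, 2)) = Rational(-9, 2) ≈ -4.5000)
Function('h')(G) = 0 (Function('h')(G) = Mul(0, 3) = 0)
Pow(Add(Mul(z, -42), Function('h')(10)), 2) = Pow(Add(Mul(Rational(-9, 2), -42), 0), 2) = Pow(Add(189, 0), 2) = Pow(189, 2) = 35721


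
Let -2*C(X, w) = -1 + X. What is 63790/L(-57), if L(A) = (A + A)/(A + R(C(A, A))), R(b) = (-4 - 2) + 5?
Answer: 1849910/57 ≈ 32455.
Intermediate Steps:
C(X, w) = ½ - X/2 (C(X, w) = -(-1 + X)/2 = ½ - X/2)
R(b) = -1 (R(b) = -6 + 5 = -1)
L(A) = 2*A/(-1 + A) (L(A) = (A + A)/(A - 1) = (2*A)/(-1 + A) = 2*A/(-1 + A))
63790/L(-57) = 63790/((2*(-57)/(-1 - 57))) = 63790/((2*(-57)/(-58))) = 63790/((2*(-57)*(-1/58))) = 63790/(57/29) = 63790*(29/57) = 1849910/57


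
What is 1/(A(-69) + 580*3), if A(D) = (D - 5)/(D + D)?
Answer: 69/120097 ≈ 0.00057454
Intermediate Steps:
A(D) = (-5 + D)/(2*D) (A(D) = (-5 + D)/((2*D)) = (-5 + D)*(1/(2*D)) = (-5 + D)/(2*D))
1/(A(-69) + 580*3) = 1/((½)*(-5 - 69)/(-69) + 580*3) = 1/((½)*(-1/69)*(-74) + 1740) = 1/(37/69 + 1740) = 1/(120097/69) = 69/120097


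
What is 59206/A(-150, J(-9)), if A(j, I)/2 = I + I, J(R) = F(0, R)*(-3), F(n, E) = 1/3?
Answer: -29603/2 ≈ -14802.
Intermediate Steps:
F(n, E) = ⅓
J(R) = -1 (J(R) = (⅓)*(-3) = -1)
A(j, I) = 4*I (A(j, I) = 2*(I + I) = 2*(2*I) = 4*I)
59206/A(-150, J(-9)) = 59206/((4*(-1))) = 59206/(-4) = 59206*(-¼) = -29603/2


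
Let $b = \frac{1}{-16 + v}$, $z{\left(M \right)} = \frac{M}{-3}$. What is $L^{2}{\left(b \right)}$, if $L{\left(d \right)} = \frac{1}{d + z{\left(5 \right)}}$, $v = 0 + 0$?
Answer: $\frac{2304}{6889} \approx 0.33445$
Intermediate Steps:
$z{\left(M \right)} = - \frac{M}{3}$ ($z{\left(M \right)} = M \left(- \frac{1}{3}\right) = - \frac{M}{3}$)
$v = 0$
$b = - \frac{1}{16}$ ($b = \frac{1}{-16 + 0} = \frac{1}{-16} = - \frac{1}{16} \approx -0.0625$)
$L{\left(d \right)} = \frac{1}{- \frac{5}{3} + d}$ ($L{\left(d \right)} = \frac{1}{d - \frac{5}{3}} = \frac{1}{- \frac{5}{3} + d}$)
$L^{2}{\left(b \right)} = \left(\frac{3}{-5 + 3 \left(- \frac{1}{16}\right)}\right)^{2} = \left(\frac{3}{-5 - \frac{3}{16}}\right)^{2} = \left(\frac{3}{- \frac{83}{16}}\right)^{2} = \left(3 \left(- \frac{16}{83}\right)\right)^{2} = \left(- \frac{48}{83}\right)^{2} = \frac{2304}{6889}$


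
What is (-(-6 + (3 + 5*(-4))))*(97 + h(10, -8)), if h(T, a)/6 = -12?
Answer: 575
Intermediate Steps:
h(T, a) = -72 (h(T, a) = 6*(-12) = -72)
(-(-6 + (3 + 5*(-4))))*(97 + h(10, -8)) = (-(-6 + (3 + 5*(-4))))*(97 - 72) = -(-6 + (3 - 20))*25 = -(-6 - 17)*25 = -1*(-23)*25 = 23*25 = 575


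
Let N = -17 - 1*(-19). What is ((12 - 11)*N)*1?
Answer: 2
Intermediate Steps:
N = 2 (N = -17 + 19 = 2)
((12 - 11)*N)*1 = ((12 - 11)*2)*1 = (1*2)*1 = 2*1 = 2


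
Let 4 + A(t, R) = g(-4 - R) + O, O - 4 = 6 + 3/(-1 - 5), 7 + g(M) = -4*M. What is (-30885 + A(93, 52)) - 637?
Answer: -62599/2 ≈ -31300.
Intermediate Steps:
g(M) = -7 - 4*M
O = 19/2 (O = 4 + (6 + 3/(-1 - 5)) = 4 + (6 + 3/(-6)) = 4 + (6 + 3*(-1/6)) = 4 + (6 - 1/2) = 4 + 11/2 = 19/2 ≈ 9.5000)
A(t, R) = 29/2 + 4*R (A(t, R) = -4 + ((-7 - 4*(-4 - R)) + 19/2) = -4 + ((-7 + (16 + 4*R)) + 19/2) = -4 + ((9 + 4*R) + 19/2) = -4 + (37/2 + 4*R) = 29/2 + 4*R)
(-30885 + A(93, 52)) - 637 = (-30885 + (29/2 + 4*52)) - 637 = (-30885 + (29/2 + 208)) - 637 = (-30885 + 445/2) - 637 = -61325/2 - 637 = -62599/2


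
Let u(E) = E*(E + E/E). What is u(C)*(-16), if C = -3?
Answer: -96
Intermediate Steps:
u(E) = E*(1 + E) (u(E) = E*(E + 1) = E*(1 + E))
u(C)*(-16) = -3*(1 - 3)*(-16) = -3*(-2)*(-16) = 6*(-16) = -96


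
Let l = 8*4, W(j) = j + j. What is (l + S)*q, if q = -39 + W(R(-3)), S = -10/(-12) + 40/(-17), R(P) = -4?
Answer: -146123/102 ≈ -1432.6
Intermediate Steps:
W(j) = 2*j
S = -155/102 (S = -10*(-1/12) + 40*(-1/17) = 5/6 - 40/17 = -155/102 ≈ -1.5196)
l = 32
q = -47 (q = -39 + 2*(-4) = -39 - 8 = -47)
(l + S)*q = (32 - 155/102)*(-47) = (3109/102)*(-47) = -146123/102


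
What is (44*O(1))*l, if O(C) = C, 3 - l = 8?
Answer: -220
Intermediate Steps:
l = -5 (l = 3 - 1*8 = 3 - 8 = -5)
(44*O(1))*l = (44*1)*(-5) = 44*(-5) = -220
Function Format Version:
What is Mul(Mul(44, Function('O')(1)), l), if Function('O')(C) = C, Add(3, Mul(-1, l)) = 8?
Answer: -220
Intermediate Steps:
l = -5 (l = Add(3, Mul(-1, 8)) = Add(3, -8) = -5)
Mul(Mul(44, Function('O')(1)), l) = Mul(Mul(44, 1), -5) = Mul(44, -5) = -220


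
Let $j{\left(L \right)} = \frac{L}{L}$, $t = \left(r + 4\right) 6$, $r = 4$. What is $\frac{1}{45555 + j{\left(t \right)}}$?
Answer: $\frac{1}{45556} \approx 2.1951 \cdot 10^{-5}$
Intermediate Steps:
$t = 48$ ($t = \left(4 + 4\right) 6 = 8 \cdot 6 = 48$)
$j{\left(L \right)} = 1$
$\frac{1}{45555 + j{\left(t \right)}} = \frac{1}{45555 + 1} = \frac{1}{45556}$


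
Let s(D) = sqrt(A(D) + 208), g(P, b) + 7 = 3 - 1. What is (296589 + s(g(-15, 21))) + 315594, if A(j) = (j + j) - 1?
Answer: 612183 + sqrt(197) ≈ 6.1220e+5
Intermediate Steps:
A(j) = -1 + 2*j (A(j) = 2*j - 1 = -1 + 2*j)
g(P, b) = -5 (g(P, b) = -7 + (3 - 1) = -7 + 2 = -5)
s(D) = sqrt(207 + 2*D) (s(D) = sqrt((-1 + 2*D) + 208) = sqrt(207 + 2*D))
(296589 + s(g(-15, 21))) + 315594 = (296589 + sqrt(207 + 2*(-5))) + 315594 = (296589 + sqrt(207 - 10)) + 315594 = (296589 + sqrt(197)) + 315594 = 612183 + sqrt(197)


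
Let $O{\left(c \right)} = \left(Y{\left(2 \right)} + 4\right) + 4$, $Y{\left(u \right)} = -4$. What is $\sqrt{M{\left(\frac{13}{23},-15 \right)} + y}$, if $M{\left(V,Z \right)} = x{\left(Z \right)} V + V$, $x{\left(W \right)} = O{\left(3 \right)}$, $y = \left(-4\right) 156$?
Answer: $\frac{i \sqrt{328601}}{23} \approx 24.923 i$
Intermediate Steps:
$y = -624$
$O{\left(c \right)} = 4$ ($O{\left(c \right)} = \left(-4 + 4\right) + 4 = 0 + 4 = 4$)
$x{\left(W \right)} = 4$
$M{\left(V,Z \right)} = 5 V$ ($M{\left(V,Z \right)} = 4 V + V = 5 V$)
$\sqrt{M{\left(\frac{13}{23},-15 \right)} + y} = \sqrt{5 \cdot \frac{13}{23} - 624} = \sqrt{\frac{65}{23} - 624} = \sqrt{- \frac{14287}{23}} = \frac{i \sqrt{328601}}{23}$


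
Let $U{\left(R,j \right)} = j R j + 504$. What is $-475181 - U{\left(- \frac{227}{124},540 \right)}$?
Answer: $\frac{1802065}{31} \approx 58131.0$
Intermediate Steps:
$U{\left(R,j \right)} = 504 + R j^{2}$ ($U{\left(R,j \right)} = R j j + 504 = R j^{2} + 504 = 504 + R j^{2}$)
$-475181 - U{\left(- \frac{227}{124},540 \right)} = -475181 - \left(504 + - \frac{227}{124} \cdot 540^{2}\right) = -475181 - \left(504 + \left(-227\right) \frac{1}{124} \cdot 291600\right) = -475181 - \left(504 - \frac{16548300}{31}\right) = -475181 - - \frac{16532676}{31} = -475181 + \frac{16532676}{31} = \frac{1802065}{31}$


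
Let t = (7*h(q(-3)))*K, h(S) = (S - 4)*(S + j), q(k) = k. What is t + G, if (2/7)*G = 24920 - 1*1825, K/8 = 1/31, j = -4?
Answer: 5017103/62 ≈ 80921.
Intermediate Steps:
h(S) = (-4 + S)² (h(S) = (S - 4)*(S - 4) = (-4 + S)*(-4 + S) = (-4 + S)²)
K = 8/31 ≈ 0.25806
G = 161665/2 (G = 7*(24920 - 1*1825)/2 = 7*(24920 - 1825)/2 = (7/2)*23095 = 161665/2 ≈ 80833.)
t = 2744/31 (t = (7*(16 + (-3)² - 8*(-3)))*(8/31) = (7*(16 + 9 + 24))*(8/31) = (7*49)*(8/31) = 343*(8/31) = 2744/31 ≈ 88.516)
t + G = 2744/31 + 161665/2 = 5017103/62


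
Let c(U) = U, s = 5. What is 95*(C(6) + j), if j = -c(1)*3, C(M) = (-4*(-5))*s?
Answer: 9215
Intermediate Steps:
C(M) = 100 (C(M) = -4*(-5)*5 = 20*5 = 100)
j = -3 (j = -1*1*3 = -1*3 = -3)
95*(C(6) + j) = 95*(100 - 3) = 95*97 = 9215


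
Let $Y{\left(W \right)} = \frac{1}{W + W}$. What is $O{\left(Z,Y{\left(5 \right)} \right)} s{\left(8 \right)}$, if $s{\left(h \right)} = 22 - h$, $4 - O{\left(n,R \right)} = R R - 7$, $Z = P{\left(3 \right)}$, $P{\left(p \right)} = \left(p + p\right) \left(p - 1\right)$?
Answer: $\frac{7693}{50} \approx 153.86$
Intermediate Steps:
$P{\left(p \right)} = 2 p \left(-1 + p\right)$
$Y{\left(W \right)} = \frac{1}{2 W}$
$Z = 12$ ($Z = 2 \cdot 3 \left(-1 + 3\right) = 2 \cdot 3 \cdot 2 = 12$)
$O{\left(n,R \right)} = 11 - R^{2}$ ($O{\left(n,R \right)} = 4 - \left(R R - 7\right) = 4 - \left(R^{2} - 7\right) = 4 - \left(-7 + R^{2}\right) = 11 - R^{2}$)
$O{\left(Z,Y{\left(5 \right)} \right)} s{\left(8 \right)} = \left(11 - \left(\frac{1}{2 \cdot 5}\right)^{2}\right) \left(22 - 8\right) = \left(11 - \left(\frac{1}{2} \cdot \frac{1}{5}\right)^{2}\right) \left(22 - 8\right) = \left(11 - \left(\frac{1}{10}\right)^{2}\right) 14 = \left(11 - \frac{1}{100}\right) 14 = \frac{1099}{100} \cdot 14 = \frac{7693}{50}$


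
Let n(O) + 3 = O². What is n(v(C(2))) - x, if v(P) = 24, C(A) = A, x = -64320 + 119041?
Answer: -54148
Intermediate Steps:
x = 54721
n(O) = -3 + O²
n(v(C(2))) - x = (-3 + 24²) - 1*54721 = (-3 + 576) - 54721 = 573 - 54721 = -54148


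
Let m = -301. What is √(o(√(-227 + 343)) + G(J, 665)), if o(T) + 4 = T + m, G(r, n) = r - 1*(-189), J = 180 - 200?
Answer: √(-136 + 2*√29) ≈ 11.191*I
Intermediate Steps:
J = -20
G(r, n) = 189 + r (G(r, n) = r + 189 = 189 + r)
o(T) = -305 + T (o(T) = -4 + (T - 301) = -4 + (-301 + T) = -305 + T)
√(o(√(-227 + 343)) + G(J, 665)) = √((-305 + √(-227 + 343)) + (189 - 20)) = √((-305 + √116) + 169) = √((-305 + 2*√29) + 169) = √(-136 + 2*√29)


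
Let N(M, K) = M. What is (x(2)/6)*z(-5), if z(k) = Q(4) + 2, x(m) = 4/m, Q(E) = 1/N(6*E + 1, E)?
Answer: 17/25 ≈ 0.68000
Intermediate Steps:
Q(E) = 1/(1 + 6*E) (Q(E) = 1/(6*E + 1) = 1/(1 + 6*E))
z(k) = 51/25 (z(k) = 1/(1 + 6*4) + 2 = 1/(1 + 24) + 2 = 1/25 + 2 = 51/25)
(x(2)/6)*z(-5) = ((4/2)/6)*(51/25) = ((4*(½))*(⅙))*(51/25) = (2*(⅙))*(51/25) = (⅓)*(51/25) = 17/25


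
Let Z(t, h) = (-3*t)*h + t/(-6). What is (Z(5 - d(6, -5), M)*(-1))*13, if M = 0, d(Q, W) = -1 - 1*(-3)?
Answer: 13/2 ≈ 6.5000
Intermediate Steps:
d(Q, W) = 2 (d(Q, W) = -1 + 3 = 2)
Z(t, h) = -t/6 - 3*h*t (Z(t, h) = -3*h*t + t*(-1/6) = -3*h*t - t/6 = -t/6 - 3*h*t)
(Z(5 - d(6, -5), M)*(-1))*13 = (-(5 - 1*2)*(1 + 18*0)/6*(-1))*13 = (-(5 - 2)*(1 + 0)/6*(-1))*13 = (-1/6*3*1*(-1))*13 = -1/2*(-1)*13 = (1/2)*13 = 13/2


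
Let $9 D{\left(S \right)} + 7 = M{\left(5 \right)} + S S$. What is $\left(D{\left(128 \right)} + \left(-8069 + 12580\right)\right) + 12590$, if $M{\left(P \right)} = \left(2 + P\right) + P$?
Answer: $18922$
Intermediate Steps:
$M{\left(P \right)} = 2 + 2 P$
$D{\left(S \right)} = \frac{5}{9} + \frac{S^{2}}{9}$ ($D{\left(S \right)} = - \frac{7}{9} + \frac{\left(2 + 2 \cdot 5\right) + S S}{9} = - \frac{7}{9} + \frac{\left(2 + 10\right) + S^{2}}{9} = - \frac{7}{9} + \frac{12 + S^{2}}{9} = - \frac{7}{9} + \left(\frac{4}{3} + \frac{S^{2}}{9}\right) = \frac{5}{9} + \frac{S^{2}}{9}$)
$\left(D{\left(128 \right)} + \left(-8069 + 12580\right)\right) + 12590 = \left(\left(\frac{5}{9} + \frac{128^{2}}{9}\right) + \left(-8069 + 12580\right)\right) + 12590 = \left(\left(\frac{5}{9} + \frac{1}{9} \cdot 16384\right) + 4511\right) + 12590 = \left(\left(\frac{5}{9} + \frac{16384}{9}\right) + 4511\right) + 12590 = \left(1821 + 4511\right) + 12590 = 6332 + 12590 = 18922$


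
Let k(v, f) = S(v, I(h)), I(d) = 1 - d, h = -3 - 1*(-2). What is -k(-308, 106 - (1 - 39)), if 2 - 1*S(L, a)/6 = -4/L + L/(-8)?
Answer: 16869/77 ≈ 219.08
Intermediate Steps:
h = -1 (h = -3 + 2 = -1)
S(L, a) = 12 + 24/L + 3*L/4 (S(L, a) = 12 - 6*(-4/L + L/(-8)) = 12 - 6*(-4/L + L*(-⅛)) = 12 - 6*(-4/L - L/8) = 12 + (24/L + 3*L/4) = 12 + 24/L + 3*L/4)
k(v, f) = 12 + 24/v + 3*v/4
-k(-308, 106 - (1 - 39)) = -(12 + 24/(-308) + (¾)*(-308)) = -(12 + 24*(-1/308) - 231) = -(12 - 6/77 - 231) = -1*(-16869/77) = 16869/77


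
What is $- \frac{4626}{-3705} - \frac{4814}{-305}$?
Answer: $\frac{256624}{15067} \approx 17.032$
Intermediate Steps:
$- \frac{4626}{-3705} - \frac{4814}{-305} = \left(-4626\right) \left(- \frac{1}{3705}\right) - - \frac{4814}{305} = \frac{1542}{1235} + \frac{4814}{305} = \frac{256624}{15067}$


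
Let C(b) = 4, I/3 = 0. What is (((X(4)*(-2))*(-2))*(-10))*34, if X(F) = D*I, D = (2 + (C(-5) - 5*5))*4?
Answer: 0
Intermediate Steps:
I = 0 (I = 3*0 = 0)
D = -76 (D = (2 + (4 - 5*5))*4 = (2 + (4 - 25))*4 = (2 - 21)*4 = -19*4 = -76)
X(F) = 0 (X(F) = -76*0 = 0)
(((X(4)*(-2))*(-2))*(-10))*34 = (((0*(-2))*(-2))*(-10))*34 = ((0*(-2))*(-10))*34 = (0*(-10))*34 = 0*34 = 0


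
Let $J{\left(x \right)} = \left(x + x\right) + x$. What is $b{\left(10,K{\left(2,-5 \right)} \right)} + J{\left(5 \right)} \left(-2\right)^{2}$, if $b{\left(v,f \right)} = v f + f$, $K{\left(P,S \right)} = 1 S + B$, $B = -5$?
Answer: $-50$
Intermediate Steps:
$K{\left(P,S \right)} = -5 + S$ ($K{\left(P,S \right)} = 1 S - 5 = S - 5 = -5 + S$)
$J{\left(x \right)} = 3 x$ ($J{\left(x \right)} = 2 x + x = 3 x$)
$b{\left(v,f \right)} = f + f v$ ($b{\left(v,f \right)} = f v + f = f + f v$)
$b{\left(10,K{\left(2,-5 \right)} \right)} + J{\left(5 \right)} \left(-2\right)^{2} = \left(-5 - 5\right) \left(1 + 10\right) + 3 \cdot 5 \left(-2\right)^{2} = \left(-10\right) 11 + 15 \cdot 4 = -110 + 60 = -50$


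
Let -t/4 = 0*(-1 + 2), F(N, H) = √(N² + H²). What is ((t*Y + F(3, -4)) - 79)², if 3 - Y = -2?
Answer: 5476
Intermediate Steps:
F(N, H) = √(H² + N²)
Y = 5 (Y = 3 - 1*(-2) = 3 + 2 = 5)
t = 0 (t = -0*(-1 + 2) = -0 = -4*0 = 0)
((t*Y + F(3, -4)) - 79)² = ((0*5 + √((-4)² + 3²)) - 79)² = ((0 + √(16 + 9)) - 79)² = ((0 + √25) - 79)² = ((0 + 5) - 79)² = (5 - 79)² = (-74)² = 5476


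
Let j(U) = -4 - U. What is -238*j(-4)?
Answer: 0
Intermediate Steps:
-238*j(-4) = -238*(-4 - 1*(-4)) = -238*(-4 + 4) = -238*0 = 0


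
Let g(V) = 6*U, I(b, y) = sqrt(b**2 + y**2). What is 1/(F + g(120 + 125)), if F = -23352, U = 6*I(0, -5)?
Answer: -1/23172 ≈ -4.3156e-5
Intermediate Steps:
U = 30 (U = 6*sqrt(0**2 + (-5)**2) = 6*sqrt(0 + 25) = 6*sqrt(25) = 6*5 = 30)
g(V) = 180 (g(V) = 6*30 = 180)
1/(F + g(120 + 125)) = 1/(-23352 + 180) = 1/(-23172) = -1/23172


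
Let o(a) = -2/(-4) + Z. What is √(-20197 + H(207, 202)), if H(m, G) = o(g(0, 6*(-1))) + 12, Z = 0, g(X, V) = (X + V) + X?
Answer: I*√80738/2 ≈ 142.07*I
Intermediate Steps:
g(X, V) = V + 2*X (g(X, V) = (V + X) + X = V + 2*X)
o(a) = ½ (o(a) = -2/(-4) + 0 = -2*(-¼) + 0 = ½ + 0 = ½)
H(m, G) = 25/2 (H(m, G) = ½ + 12 = 25/2)
√(-20197 + H(207, 202)) = √(-20197 + 25/2) = √(-40369/2) = I*√80738/2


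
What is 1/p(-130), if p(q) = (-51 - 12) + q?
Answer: -1/193 ≈ -0.0051813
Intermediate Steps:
p(q) = -63 + q
1/p(-130) = 1/(-63 - 130) = 1/(-193) = -1/193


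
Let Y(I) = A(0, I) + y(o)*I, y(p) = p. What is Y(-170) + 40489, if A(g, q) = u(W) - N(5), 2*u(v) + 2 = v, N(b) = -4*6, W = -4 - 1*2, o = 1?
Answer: 40339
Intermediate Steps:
W = -6 (W = -4 - 2 = -6)
N(b) = -24
u(v) = -1 + v/2
A(g, q) = 20 (A(g, q) = (-1 + (½)*(-6)) - 1*(-24) = (-1 - 3) + 24 = -4 + 24 = 20)
Y(I) = 20 + I (Y(I) = 20 + 1*I = 20 + I)
Y(-170) + 40489 = (20 - 170) + 40489 = -150 + 40489 = 40339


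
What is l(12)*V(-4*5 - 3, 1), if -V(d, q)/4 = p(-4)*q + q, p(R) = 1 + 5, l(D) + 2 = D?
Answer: -280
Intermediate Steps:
l(D) = -2 + D
p(R) = 6
V(d, q) = -28*q (V(d, q) = -4*(6*q + q) = -28*q)
l(12)*V(-4*5 - 3, 1) = (-2 + 12)*(-28*1) = 10*(-28) = -280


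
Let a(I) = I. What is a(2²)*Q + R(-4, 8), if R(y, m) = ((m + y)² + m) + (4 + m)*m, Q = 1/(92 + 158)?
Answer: 15002/125 ≈ 120.02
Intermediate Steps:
Q = 1/250 ≈ 0.0040000
R(y, m) = m + (m + y)² + m*(4 + m) (R(y, m) = (m + (m + y)²) + m*(4 + m) = m + (m + y)² + m*(4 + m))
a(2²)*Q + R(-4, 8) = 2²*(1/250) + (8² + (8 - 4)² + 5*8) = 4*(1/250) + (64 + 4² + 40) = 2/125 + (64 + 16 + 40) = 2/125 + 120 = 15002/125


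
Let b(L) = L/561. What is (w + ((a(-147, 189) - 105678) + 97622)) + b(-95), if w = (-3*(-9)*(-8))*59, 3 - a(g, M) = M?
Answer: -11773241/561 ≈ -20986.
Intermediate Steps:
a(g, M) = 3 - M
b(L) = L/561 (b(L) = L*(1/561) = L/561)
w = -12744 (w = (27*(-8))*59 = -216*59 = -12744)
(w + ((a(-147, 189) - 105678) + 97622)) + b(-95) = (-12744 + (((3 - 1*189) - 105678) + 97622)) + (1/561)*(-95) = (-12744 + (((3 - 189) - 105678) + 97622)) - 95/561 = (-12744 + ((-186 - 105678) + 97622)) - 95/561 = (-12744 + (-105864 + 97622)) - 95/561 = (-12744 - 8242) - 95/561 = -20986 - 95/561 = -11773241/561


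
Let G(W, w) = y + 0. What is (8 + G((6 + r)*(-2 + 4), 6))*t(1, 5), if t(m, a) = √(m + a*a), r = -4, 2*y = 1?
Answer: 17*√26/2 ≈ 43.342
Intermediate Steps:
y = ½ (y = (½)*1 = ½ ≈ 0.50000)
G(W, w) = ½ (G(W, w) = ½ + 0 = ½)
t(m, a) = √(m + a²)
(8 + G((6 + r)*(-2 + 4), 6))*t(1, 5) = (8 + ½)*√(1 + 5²) = 17*√(1 + 25)/2 = 17*√26/2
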